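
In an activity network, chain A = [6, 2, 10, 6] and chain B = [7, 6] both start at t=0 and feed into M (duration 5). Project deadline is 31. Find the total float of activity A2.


Forward pass: ES(A2) = sum of predecessors on chain A = 6
EF = ES + duration = 6 + 2 = 8
Backward pass: LF(M) = deadline = 31; LS(M) = 31 - 5 = 26
LF(A2) = LS(M) - sum(successors on chain A) = 26 - 16 = 10
LS = LF - duration = 10 - 2 = 8
Total float = LS - ES = 8 - 6 = 2

2


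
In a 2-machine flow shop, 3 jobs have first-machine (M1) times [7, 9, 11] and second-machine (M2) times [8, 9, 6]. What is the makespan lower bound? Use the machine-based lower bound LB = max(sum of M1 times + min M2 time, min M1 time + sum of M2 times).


LB1 = sum(M1 times) + min(M2 times) = 27 + 6 = 33
LB2 = min(M1 times) + sum(M2 times) = 7 + 23 = 30
Lower bound = max(LB1, LB2) = max(33, 30) = 33

33


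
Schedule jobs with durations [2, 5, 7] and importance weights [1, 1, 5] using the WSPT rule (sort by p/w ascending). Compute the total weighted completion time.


Compute p/w ratios and sort ascending (WSPT): [(7, 5), (2, 1), (5, 1)]
Compute weighted completion times:
  Job (p=7,w=5): C=7, w*C=5*7=35
  Job (p=2,w=1): C=9, w*C=1*9=9
  Job (p=5,w=1): C=14, w*C=1*14=14
Total weighted completion time = 58

58


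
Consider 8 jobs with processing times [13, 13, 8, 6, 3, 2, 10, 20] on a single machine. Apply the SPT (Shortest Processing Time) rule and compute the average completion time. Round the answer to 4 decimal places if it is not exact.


Sort jobs by processing time (SPT order): [2, 3, 6, 8, 10, 13, 13, 20]
Compute completion times sequentially:
  Job 1: processing = 2, completes at 2
  Job 2: processing = 3, completes at 5
  Job 3: processing = 6, completes at 11
  Job 4: processing = 8, completes at 19
  Job 5: processing = 10, completes at 29
  Job 6: processing = 13, completes at 42
  Job 7: processing = 13, completes at 55
  Job 8: processing = 20, completes at 75
Sum of completion times = 238
Average completion time = 238/8 = 29.75

29.75


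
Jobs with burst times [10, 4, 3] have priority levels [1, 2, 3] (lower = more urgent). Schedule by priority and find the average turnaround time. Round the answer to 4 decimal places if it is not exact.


Sort by priority (ascending = highest first):
Order: [(1, 10), (2, 4), (3, 3)]
Completion times:
  Priority 1, burst=10, C=10
  Priority 2, burst=4, C=14
  Priority 3, burst=3, C=17
Average turnaround = 41/3 = 13.6667

13.6667


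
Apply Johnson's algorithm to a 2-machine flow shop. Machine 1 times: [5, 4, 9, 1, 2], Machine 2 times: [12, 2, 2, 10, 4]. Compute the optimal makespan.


Apply Johnson's rule:
  Group 1 (a <= b): [(4, 1, 10), (5, 2, 4), (1, 5, 12)]
  Group 2 (a > b): [(2, 4, 2), (3, 9, 2)]
Optimal job order: [4, 5, 1, 2, 3]
Schedule:
  Job 4: M1 done at 1, M2 done at 11
  Job 5: M1 done at 3, M2 done at 15
  Job 1: M1 done at 8, M2 done at 27
  Job 2: M1 done at 12, M2 done at 29
  Job 3: M1 done at 21, M2 done at 31
Makespan = 31

31


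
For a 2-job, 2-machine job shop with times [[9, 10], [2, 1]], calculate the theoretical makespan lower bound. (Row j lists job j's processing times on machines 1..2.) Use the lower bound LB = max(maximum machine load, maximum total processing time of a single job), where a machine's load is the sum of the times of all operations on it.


Machine loads:
  Machine 1: 9 + 2 = 11
  Machine 2: 10 + 1 = 11
Max machine load = 11
Job totals:
  Job 1: 19
  Job 2: 3
Max job total = 19
Lower bound = max(11, 19) = 19

19


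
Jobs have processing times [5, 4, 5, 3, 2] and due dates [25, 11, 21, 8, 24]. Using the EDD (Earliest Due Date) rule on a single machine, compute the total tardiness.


Sort by due date (EDD order): [(3, 8), (4, 11), (5, 21), (2, 24), (5, 25)]
Compute completion times and tardiness:
  Job 1: p=3, d=8, C=3, tardiness=max(0,3-8)=0
  Job 2: p=4, d=11, C=7, tardiness=max(0,7-11)=0
  Job 3: p=5, d=21, C=12, tardiness=max(0,12-21)=0
  Job 4: p=2, d=24, C=14, tardiness=max(0,14-24)=0
  Job 5: p=5, d=25, C=19, tardiness=max(0,19-25)=0
Total tardiness = 0

0


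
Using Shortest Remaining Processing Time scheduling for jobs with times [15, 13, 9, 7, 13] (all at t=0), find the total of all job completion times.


Since all jobs arrive at t=0, SRPT equals SPT ordering.
SPT order: [7, 9, 13, 13, 15]
Completion times:
  Job 1: p=7, C=7
  Job 2: p=9, C=16
  Job 3: p=13, C=29
  Job 4: p=13, C=42
  Job 5: p=15, C=57
Total completion time = 7 + 16 + 29 + 42 + 57 = 151

151


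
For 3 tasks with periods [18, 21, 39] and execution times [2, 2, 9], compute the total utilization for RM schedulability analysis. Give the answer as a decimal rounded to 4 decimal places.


Compute individual utilizations (exact fractions):
  Task 1: C/T = 2/18 = 1/9 (approx. 0.1111)
  Task 2: C/T = 2/21 (approx. 0.0952)
  Task 3: C/T = 9/39 = 3/13 (approx. 0.2308)
Total utilization U = 1/9 + 2/21 + 3/13 = 358/819
Rounded to 4 decimal places: U = 0.4371
RM (Liu & Layland) bound for 3 tasks = 0.779763; compare with U = 358/819 (approx. 0.437118)
U <= bound, so schedulable by RM sufficient condition.

0.4371


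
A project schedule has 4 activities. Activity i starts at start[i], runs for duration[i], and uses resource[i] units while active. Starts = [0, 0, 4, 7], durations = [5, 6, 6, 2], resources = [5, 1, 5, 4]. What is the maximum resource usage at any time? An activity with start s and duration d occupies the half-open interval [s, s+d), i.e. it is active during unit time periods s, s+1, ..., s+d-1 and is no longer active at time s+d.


Each activity i is active on [start_i, start_i + duration_i).
Compute total resource usage per time slot:
  t=0: active resources = [5, 1], total = 6
  t=1: active resources = [5, 1], total = 6
  t=2: active resources = [5, 1], total = 6
  t=3: active resources = [5, 1], total = 6
  t=4: active resources = [5, 1, 5], total = 11
  t=5: active resources = [1, 5], total = 6
  t=6: active resources = [5], total = 5
  t=7: active resources = [5, 4], total = 9
  t=8: active resources = [5, 4], total = 9
  t=9: active resources = [5], total = 5
Peak resource demand = 11

11


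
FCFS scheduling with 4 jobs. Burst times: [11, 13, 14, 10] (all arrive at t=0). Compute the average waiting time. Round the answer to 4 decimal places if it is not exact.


FCFS order (as given): [11, 13, 14, 10]
Waiting times:
  Job 1: wait = 0
  Job 2: wait = 11
  Job 3: wait = 24
  Job 4: wait = 38
Sum of waiting times = 73
Average waiting time = 73/4 = 18.25

18.25


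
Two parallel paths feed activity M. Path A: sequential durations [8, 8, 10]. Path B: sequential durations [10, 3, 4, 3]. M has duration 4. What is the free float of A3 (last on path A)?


ES(A3) = sum of predecessors on chain A = 16
EF(A3) = ES + duration = 16 + 10 = 26
Successor of A3 is M. ES(M) = max(sum(A), sum(B)) = max(26, 20) = 26
Free float = ES(successor) - EF(current) = 26 - 26 = 0

0


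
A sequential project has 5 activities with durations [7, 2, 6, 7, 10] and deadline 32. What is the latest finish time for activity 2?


LF(activity 2) = deadline - sum of successor durations
Successors: activities 3 through 5 with durations [6, 7, 10]
Sum of successor durations = 23
LF = 32 - 23 = 9

9


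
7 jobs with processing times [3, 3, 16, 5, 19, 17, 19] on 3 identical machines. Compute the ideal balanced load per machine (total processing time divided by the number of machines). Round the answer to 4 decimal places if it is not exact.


Total processing time = 3 + 3 + 16 + 5 + 19 + 17 + 19 = 82
Number of machines = 3
Ideal balanced load = 82 / 3 = 27.3333

27.3333


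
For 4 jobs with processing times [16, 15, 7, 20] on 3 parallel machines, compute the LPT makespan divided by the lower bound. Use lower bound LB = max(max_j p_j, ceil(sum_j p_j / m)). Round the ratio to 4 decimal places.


LPT order: [20, 16, 15, 7]
Machine loads after assignment: [20, 16, 22]
LPT makespan = 22
Lower bound = max(max_job, ceil(total/3)) = max(20, 20) = 20
Ratio = 22 / 20 = 1.1

1.1


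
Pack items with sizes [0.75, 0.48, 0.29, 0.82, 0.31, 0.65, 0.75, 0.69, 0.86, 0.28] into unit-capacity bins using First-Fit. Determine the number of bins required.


Place items sequentially using First-Fit:
  Item 0.75 -> new Bin 1
  Item 0.48 -> new Bin 2
  Item 0.29 -> Bin 2 (now 0.77)
  Item 0.82 -> new Bin 3
  Item 0.31 -> new Bin 4
  Item 0.65 -> Bin 4 (now 0.96)
  Item 0.75 -> new Bin 5
  Item 0.69 -> new Bin 6
  Item 0.86 -> new Bin 7
  Item 0.28 -> Bin 6 (now 0.97)
Total bins used = 7

7


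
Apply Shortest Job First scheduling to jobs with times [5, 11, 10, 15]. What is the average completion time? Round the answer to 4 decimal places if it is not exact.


SJF order (ascending): [5, 10, 11, 15]
Completion times:
  Job 1: burst=5, C=5
  Job 2: burst=10, C=15
  Job 3: burst=11, C=26
  Job 4: burst=15, C=41
Average completion = 87/4 = 21.75

21.75


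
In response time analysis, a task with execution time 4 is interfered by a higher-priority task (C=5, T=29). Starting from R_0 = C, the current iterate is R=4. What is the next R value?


R_next = C + ceil(R_prev / T_hp) * C_hp
ceil(4 / 29) = ceil(0.1379) = 1
Interference = 1 * 5 = 5
R_next = 4 + 5 = 9

9


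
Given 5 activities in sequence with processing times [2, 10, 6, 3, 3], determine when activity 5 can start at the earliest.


Activity 5 starts after activities 1 through 4 complete.
Predecessor durations: [2, 10, 6, 3]
ES = 2 + 10 + 6 + 3 = 21

21


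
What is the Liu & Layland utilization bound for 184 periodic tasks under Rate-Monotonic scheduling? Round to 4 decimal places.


Compute 2^(1/184) = 1.0037742087
Subtract 1: 1.0037742087 - 1 = 0.0037742087
Multiply by n: 184 * 0.0037742087 = 0.6944544008
Round to 4 dp: 0.6945

0.6945


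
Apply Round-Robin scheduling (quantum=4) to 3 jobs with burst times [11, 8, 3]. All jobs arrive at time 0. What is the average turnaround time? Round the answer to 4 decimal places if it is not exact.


Time quantum = 4
Execution trace:
  J1 runs 4 units, time = 4
  J2 runs 4 units, time = 8
  J3 runs 3 units, time = 11
  J1 runs 4 units, time = 15
  J2 runs 4 units, time = 19
  J1 runs 3 units, time = 22
Finish times: [22, 19, 11]
Average turnaround = 52/3 = 17.3333

17.3333


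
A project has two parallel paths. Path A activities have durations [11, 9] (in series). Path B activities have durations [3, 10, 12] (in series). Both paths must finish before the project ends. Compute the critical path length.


Path A total = 11 + 9 = 20
Path B total = 3 + 10 + 12 = 25
Critical path = longest path = max(20, 25) = 25

25


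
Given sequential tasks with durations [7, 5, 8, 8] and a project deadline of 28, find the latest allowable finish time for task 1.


LF(activity 1) = deadline - sum of successor durations
Successors: activities 2 through 4 with durations [5, 8, 8]
Sum of successor durations = 21
LF = 28 - 21 = 7

7


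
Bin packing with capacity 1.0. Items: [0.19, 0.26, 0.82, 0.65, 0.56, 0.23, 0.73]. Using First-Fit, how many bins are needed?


Place items sequentially using First-Fit:
  Item 0.19 -> new Bin 1
  Item 0.26 -> Bin 1 (now 0.45)
  Item 0.82 -> new Bin 2
  Item 0.65 -> new Bin 3
  Item 0.56 -> new Bin 4
  Item 0.23 -> Bin 1 (now 0.68)
  Item 0.73 -> new Bin 5
Total bins used = 5

5


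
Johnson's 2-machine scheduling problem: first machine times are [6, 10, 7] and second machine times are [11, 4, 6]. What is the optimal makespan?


Apply Johnson's rule:
  Group 1 (a <= b): [(1, 6, 11)]
  Group 2 (a > b): [(3, 7, 6), (2, 10, 4)]
Optimal job order: [1, 3, 2]
Schedule:
  Job 1: M1 done at 6, M2 done at 17
  Job 3: M1 done at 13, M2 done at 23
  Job 2: M1 done at 23, M2 done at 27
Makespan = 27

27


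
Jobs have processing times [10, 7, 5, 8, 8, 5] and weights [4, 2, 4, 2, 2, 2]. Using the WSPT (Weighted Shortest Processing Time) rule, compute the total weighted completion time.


Compute p/w ratios and sort ascending (WSPT): [(5, 4), (10, 4), (5, 2), (7, 2), (8, 2), (8, 2)]
Compute weighted completion times:
  Job (p=5,w=4): C=5, w*C=4*5=20
  Job (p=10,w=4): C=15, w*C=4*15=60
  Job (p=5,w=2): C=20, w*C=2*20=40
  Job (p=7,w=2): C=27, w*C=2*27=54
  Job (p=8,w=2): C=35, w*C=2*35=70
  Job (p=8,w=2): C=43, w*C=2*43=86
Total weighted completion time = 330

330


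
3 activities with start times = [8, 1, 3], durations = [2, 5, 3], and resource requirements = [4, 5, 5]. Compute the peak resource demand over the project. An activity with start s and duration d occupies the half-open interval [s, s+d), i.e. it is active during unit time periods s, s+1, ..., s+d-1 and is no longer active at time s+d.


Each activity i is active on [start_i, start_i + duration_i).
Compute total resource usage per time slot:
  t=0: active resources = [], total = 0
  t=1: active resources = [5], total = 5
  t=2: active resources = [5], total = 5
  t=3: active resources = [5, 5], total = 10
  t=4: active resources = [5, 5], total = 10
  t=5: active resources = [5, 5], total = 10
  t=6: active resources = [], total = 0
  t=7: active resources = [], total = 0
  t=8: active resources = [4], total = 4
  t=9: active resources = [4], total = 4
Peak resource demand = 10

10


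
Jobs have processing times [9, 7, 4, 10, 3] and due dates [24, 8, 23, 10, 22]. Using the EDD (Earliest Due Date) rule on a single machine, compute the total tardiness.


Sort by due date (EDD order): [(7, 8), (10, 10), (3, 22), (4, 23), (9, 24)]
Compute completion times and tardiness:
  Job 1: p=7, d=8, C=7, tardiness=max(0,7-8)=0
  Job 2: p=10, d=10, C=17, tardiness=max(0,17-10)=7
  Job 3: p=3, d=22, C=20, tardiness=max(0,20-22)=0
  Job 4: p=4, d=23, C=24, tardiness=max(0,24-23)=1
  Job 5: p=9, d=24, C=33, tardiness=max(0,33-24)=9
Total tardiness = 17

17


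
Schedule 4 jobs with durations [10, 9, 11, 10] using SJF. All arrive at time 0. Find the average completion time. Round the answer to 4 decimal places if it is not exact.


SJF order (ascending): [9, 10, 10, 11]
Completion times:
  Job 1: burst=9, C=9
  Job 2: burst=10, C=19
  Job 3: burst=10, C=29
  Job 4: burst=11, C=40
Average completion = 97/4 = 24.25

24.25


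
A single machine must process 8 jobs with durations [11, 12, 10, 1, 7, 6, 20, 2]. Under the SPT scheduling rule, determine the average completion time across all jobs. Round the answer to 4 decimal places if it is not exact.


Sort jobs by processing time (SPT order): [1, 2, 6, 7, 10, 11, 12, 20]
Compute completion times sequentially:
  Job 1: processing = 1, completes at 1
  Job 2: processing = 2, completes at 3
  Job 3: processing = 6, completes at 9
  Job 4: processing = 7, completes at 16
  Job 5: processing = 10, completes at 26
  Job 6: processing = 11, completes at 37
  Job 7: processing = 12, completes at 49
  Job 8: processing = 20, completes at 69
Sum of completion times = 210
Average completion time = 210/8 = 26.25

26.25


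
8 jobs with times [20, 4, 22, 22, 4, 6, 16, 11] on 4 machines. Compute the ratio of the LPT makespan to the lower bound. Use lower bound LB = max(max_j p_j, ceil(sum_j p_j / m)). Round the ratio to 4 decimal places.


LPT order: [22, 22, 20, 16, 11, 6, 4, 4]
Machine loads after assignment: [26, 26, 26, 27]
LPT makespan = 27
Lower bound = max(max_job, ceil(total/4)) = max(22, 27) = 27
Ratio = 27 / 27 = 1.0

1.0


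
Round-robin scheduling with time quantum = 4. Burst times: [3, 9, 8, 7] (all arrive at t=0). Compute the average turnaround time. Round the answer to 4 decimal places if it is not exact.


Time quantum = 4
Execution trace:
  J1 runs 3 units, time = 3
  J2 runs 4 units, time = 7
  J3 runs 4 units, time = 11
  J4 runs 4 units, time = 15
  J2 runs 4 units, time = 19
  J3 runs 4 units, time = 23
  J4 runs 3 units, time = 26
  J2 runs 1 units, time = 27
Finish times: [3, 27, 23, 26]
Average turnaround = 79/4 = 19.75

19.75


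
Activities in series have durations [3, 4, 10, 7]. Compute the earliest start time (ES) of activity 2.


Activity 2 starts after activities 1 through 1 complete.
Predecessor durations: [3]
ES = 3 = 3

3


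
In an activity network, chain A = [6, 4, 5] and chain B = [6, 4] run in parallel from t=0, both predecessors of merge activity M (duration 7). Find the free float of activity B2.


ES(B2) = sum of predecessors on chain B = 6
EF(B2) = ES + duration = 6 + 4 = 10
Successor of B2 is M. ES(M) = max(sum(A), sum(B)) = max(15, 10) = 15
Free float = ES(successor) - EF(current) = 15 - 10 = 5

5


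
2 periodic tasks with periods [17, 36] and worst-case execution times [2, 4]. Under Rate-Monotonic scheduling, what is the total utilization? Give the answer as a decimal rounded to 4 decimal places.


Compute individual utilizations (exact fractions):
  Task 1: C/T = 2/17 (approx. 0.1176)
  Task 2: C/T = 4/36 = 1/9 (approx. 0.1111)
Total utilization U = 2/17 + 1/9 = 35/153
Rounded to 4 decimal places: U = 0.2288
RM (Liu & Layland) bound for 2 tasks = 0.828427; compare with U = 35/153 (approx. 0.228758)
U <= bound, so schedulable by RM sufficient condition.

0.2288


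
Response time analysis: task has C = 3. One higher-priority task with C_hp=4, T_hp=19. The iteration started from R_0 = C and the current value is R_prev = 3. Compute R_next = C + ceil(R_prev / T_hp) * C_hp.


R_next = C + ceil(R_prev / T_hp) * C_hp
ceil(3 / 19) = ceil(0.1579) = 1
Interference = 1 * 4 = 4
R_next = 3 + 4 = 7

7


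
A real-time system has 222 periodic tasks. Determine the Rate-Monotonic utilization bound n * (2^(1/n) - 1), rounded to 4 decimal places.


Compute 2^(1/222) = 1.0031271640
Subtract 1: 1.0031271640 - 1 = 0.0031271640
Multiply by n: 222 * 0.0031271640 = 0.6942304080
Round to 4 dp: 0.6942

0.6942


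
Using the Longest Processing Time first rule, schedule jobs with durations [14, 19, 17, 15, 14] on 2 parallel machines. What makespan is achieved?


Sort jobs in decreasing order (LPT): [19, 17, 15, 14, 14]
Assign each job to the least loaded machine:
  Machine 1: jobs [19, 14], load = 33
  Machine 2: jobs [17, 15, 14], load = 46
Makespan = max load = 46

46


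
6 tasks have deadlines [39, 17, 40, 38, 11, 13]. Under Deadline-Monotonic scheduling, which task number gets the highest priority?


Sort tasks by relative deadline (ascending):
  Task 5: deadline = 11
  Task 6: deadline = 13
  Task 2: deadline = 17
  Task 4: deadline = 38
  Task 1: deadline = 39
  Task 3: deadline = 40
Priority order (highest first): [5, 6, 2, 4, 1, 3]
Highest priority task = 5

5


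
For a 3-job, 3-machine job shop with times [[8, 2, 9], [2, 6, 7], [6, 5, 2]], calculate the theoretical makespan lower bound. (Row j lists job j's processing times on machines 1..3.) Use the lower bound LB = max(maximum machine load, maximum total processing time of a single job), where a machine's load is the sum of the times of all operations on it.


Machine loads:
  Machine 1: 8 + 2 + 6 = 16
  Machine 2: 2 + 6 + 5 = 13
  Machine 3: 9 + 7 + 2 = 18
Max machine load = 18
Job totals:
  Job 1: 19
  Job 2: 15
  Job 3: 13
Max job total = 19
Lower bound = max(18, 19) = 19

19


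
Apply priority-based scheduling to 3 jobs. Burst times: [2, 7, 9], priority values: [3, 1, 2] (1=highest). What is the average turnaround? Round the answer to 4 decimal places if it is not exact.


Sort by priority (ascending = highest first):
Order: [(1, 7), (2, 9), (3, 2)]
Completion times:
  Priority 1, burst=7, C=7
  Priority 2, burst=9, C=16
  Priority 3, burst=2, C=18
Average turnaround = 41/3 = 13.6667

13.6667


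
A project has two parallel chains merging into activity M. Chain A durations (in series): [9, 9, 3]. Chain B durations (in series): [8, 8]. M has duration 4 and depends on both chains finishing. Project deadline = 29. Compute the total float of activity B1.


Forward pass: ES(B1) = sum of predecessors on chain B = 0
EF = ES + duration = 0 + 8 = 8
Backward pass: LF(M) = deadline = 29; LS(M) = 29 - 4 = 25
LF(B1) = LS(M) - sum(successors on chain B) = 25 - 8 = 17
LS = LF - duration = 17 - 8 = 9
Total float = LS - ES = 9 - 0 = 9

9


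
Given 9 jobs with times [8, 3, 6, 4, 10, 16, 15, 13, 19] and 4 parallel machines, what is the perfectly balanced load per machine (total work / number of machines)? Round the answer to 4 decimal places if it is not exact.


Total processing time = 8 + 3 + 6 + 4 + 10 + 16 + 15 + 13 + 19 = 94
Number of machines = 4
Ideal balanced load = 94 / 4 = 23.5

23.5


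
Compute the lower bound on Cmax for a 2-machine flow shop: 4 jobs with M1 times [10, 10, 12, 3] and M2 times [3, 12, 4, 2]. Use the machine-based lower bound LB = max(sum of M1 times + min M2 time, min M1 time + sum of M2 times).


LB1 = sum(M1 times) + min(M2 times) = 35 + 2 = 37
LB2 = min(M1 times) + sum(M2 times) = 3 + 21 = 24
Lower bound = max(LB1, LB2) = max(37, 24) = 37

37


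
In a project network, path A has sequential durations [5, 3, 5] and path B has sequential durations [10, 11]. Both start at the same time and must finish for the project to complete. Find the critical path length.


Path A total = 5 + 3 + 5 = 13
Path B total = 10 + 11 = 21
Critical path = longest path = max(13, 21) = 21

21


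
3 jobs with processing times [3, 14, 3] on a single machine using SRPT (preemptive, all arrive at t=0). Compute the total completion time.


Since all jobs arrive at t=0, SRPT equals SPT ordering.
SPT order: [3, 3, 14]
Completion times:
  Job 1: p=3, C=3
  Job 2: p=3, C=6
  Job 3: p=14, C=20
Total completion time = 3 + 6 + 20 = 29

29


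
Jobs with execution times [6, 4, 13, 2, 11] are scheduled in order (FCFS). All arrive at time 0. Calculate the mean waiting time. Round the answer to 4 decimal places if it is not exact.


FCFS order (as given): [6, 4, 13, 2, 11]
Waiting times:
  Job 1: wait = 0
  Job 2: wait = 6
  Job 3: wait = 10
  Job 4: wait = 23
  Job 5: wait = 25
Sum of waiting times = 64
Average waiting time = 64/5 = 12.8

12.8


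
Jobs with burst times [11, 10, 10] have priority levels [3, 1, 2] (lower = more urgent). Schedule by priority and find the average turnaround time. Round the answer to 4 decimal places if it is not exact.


Sort by priority (ascending = highest first):
Order: [(1, 10), (2, 10), (3, 11)]
Completion times:
  Priority 1, burst=10, C=10
  Priority 2, burst=10, C=20
  Priority 3, burst=11, C=31
Average turnaround = 61/3 = 20.3333

20.3333


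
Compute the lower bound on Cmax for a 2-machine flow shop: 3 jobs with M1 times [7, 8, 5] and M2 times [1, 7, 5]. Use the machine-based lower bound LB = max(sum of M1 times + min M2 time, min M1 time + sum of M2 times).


LB1 = sum(M1 times) + min(M2 times) = 20 + 1 = 21
LB2 = min(M1 times) + sum(M2 times) = 5 + 13 = 18
Lower bound = max(LB1, LB2) = max(21, 18) = 21

21


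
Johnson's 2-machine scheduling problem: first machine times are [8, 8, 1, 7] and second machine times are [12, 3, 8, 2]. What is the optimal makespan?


Apply Johnson's rule:
  Group 1 (a <= b): [(3, 1, 8), (1, 8, 12)]
  Group 2 (a > b): [(2, 8, 3), (4, 7, 2)]
Optimal job order: [3, 1, 2, 4]
Schedule:
  Job 3: M1 done at 1, M2 done at 9
  Job 1: M1 done at 9, M2 done at 21
  Job 2: M1 done at 17, M2 done at 24
  Job 4: M1 done at 24, M2 done at 26
Makespan = 26

26


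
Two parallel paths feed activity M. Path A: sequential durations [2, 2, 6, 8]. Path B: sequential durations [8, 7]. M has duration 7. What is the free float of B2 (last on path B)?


ES(B2) = sum of predecessors on chain B = 8
EF(B2) = ES + duration = 8 + 7 = 15
Successor of B2 is M. ES(M) = max(sum(A), sum(B)) = max(18, 15) = 18
Free float = ES(successor) - EF(current) = 18 - 15 = 3

3


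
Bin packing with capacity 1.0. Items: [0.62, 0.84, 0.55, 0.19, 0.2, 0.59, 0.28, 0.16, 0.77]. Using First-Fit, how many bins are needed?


Place items sequentially using First-Fit:
  Item 0.62 -> new Bin 1
  Item 0.84 -> new Bin 2
  Item 0.55 -> new Bin 3
  Item 0.19 -> Bin 1 (now 0.81)
  Item 0.2 -> Bin 3 (now 0.75)
  Item 0.59 -> new Bin 4
  Item 0.28 -> Bin 4 (now 0.87)
  Item 0.16 -> Bin 1 (now 0.97)
  Item 0.77 -> new Bin 5
Total bins used = 5

5


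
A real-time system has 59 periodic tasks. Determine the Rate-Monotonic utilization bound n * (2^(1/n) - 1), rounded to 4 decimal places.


Compute 2^(1/59) = 1.0118175391
Subtract 1: 1.0118175391 - 1 = 0.0118175391
Multiply by n: 59 * 0.0118175391 = 0.6972348069
Round to 4 dp: 0.6972

0.6972


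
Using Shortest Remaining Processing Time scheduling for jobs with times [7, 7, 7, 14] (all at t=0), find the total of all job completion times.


Since all jobs arrive at t=0, SRPT equals SPT ordering.
SPT order: [7, 7, 7, 14]
Completion times:
  Job 1: p=7, C=7
  Job 2: p=7, C=14
  Job 3: p=7, C=21
  Job 4: p=14, C=35
Total completion time = 7 + 14 + 21 + 35 = 77

77


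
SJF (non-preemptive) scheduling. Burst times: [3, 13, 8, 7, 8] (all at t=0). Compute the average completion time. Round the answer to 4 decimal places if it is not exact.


SJF order (ascending): [3, 7, 8, 8, 13]
Completion times:
  Job 1: burst=3, C=3
  Job 2: burst=7, C=10
  Job 3: burst=8, C=18
  Job 4: burst=8, C=26
  Job 5: burst=13, C=39
Average completion = 96/5 = 19.2

19.2


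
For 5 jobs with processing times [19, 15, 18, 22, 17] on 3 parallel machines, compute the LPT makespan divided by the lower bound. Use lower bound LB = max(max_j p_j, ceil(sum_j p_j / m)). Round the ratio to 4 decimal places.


LPT order: [22, 19, 18, 17, 15]
Machine loads after assignment: [22, 34, 35]
LPT makespan = 35
Lower bound = max(max_job, ceil(total/3)) = max(22, 31) = 31
Ratio = 35 / 31 = 1.129

1.129


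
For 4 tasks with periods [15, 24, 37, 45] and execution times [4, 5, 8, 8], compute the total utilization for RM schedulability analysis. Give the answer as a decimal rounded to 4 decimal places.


Compute individual utilizations (exact fractions):
  Task 1: C/T = 4/15 (approx. 0.2667)
  Task 2: C/T = 5/24 (approx. 0.2083)
  Task 3: C/T = 8/37 (approx. 0.2162)
  Task 4: C/T = 8/45 (approx. 0.1778)
Total utilization U = 4/15 + 5/24 + 8/37 + 8/45 = 2315/2664
Rounded to 4 decimal places: U = 0.8690
RM (Liu & Layland) bound for 4 tasks = 0.756828; compare with U = 2315/2664 (approx. 0.868994)
bound < U <= 1, so the RM sufficient condition is not met (inconclusive; an exact test such as response-time analysis is needed).

0.8690


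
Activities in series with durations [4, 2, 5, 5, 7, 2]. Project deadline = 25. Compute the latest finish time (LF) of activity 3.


LF(activity 3) = deadline - sum of successor durations
Successors: activities 4 through 6 with durations [5, 7, 2]
Sum of successor durations = 14
LF = 25 - 14 = 11

11


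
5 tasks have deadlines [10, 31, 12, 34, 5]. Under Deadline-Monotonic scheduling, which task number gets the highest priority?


Sort tasks by relative deadline (ascending):
  Task 5: deadline = 5
  Task 1: deadline = 10
  Task 3: deadline = 12
  Task 2: deadline = 31
  Task 4: deadline = 34
Priority order (highest first): [5, 1, 3, 2, 4]
Highest priority task = 5

5


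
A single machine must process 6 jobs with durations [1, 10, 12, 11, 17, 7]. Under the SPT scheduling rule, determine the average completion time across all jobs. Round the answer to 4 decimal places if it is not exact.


Sort jobs by processing time (SPT order): [1, 7, 10, 11, 12, 17]
Compute completion times sequentially:
  Job 1: processing = 1, completes at 1
  Job 2: processing = 7, completes at 8
  Job 3: processing = 10, completes at 18
  Job 4: processing = 11, completes at 29
  Job 5: processing = 12, completes at 41
  Job 6: processing = 17, completes at 58
Sum of completion times = 155
Average completion time = 155/6 = 25.8333

25.8333


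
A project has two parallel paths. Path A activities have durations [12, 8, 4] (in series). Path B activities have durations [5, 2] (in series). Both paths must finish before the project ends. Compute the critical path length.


Path A total = 12 + 8 + 4 = 24
Path B total = 5 + 2 = 7
Critical path = longest path = max(24, 7) = 24

24


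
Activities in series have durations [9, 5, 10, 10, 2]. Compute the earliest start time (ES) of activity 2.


Activity 2 starts after activities 1 through 1 complete.
Predecessor durations: [9]
ES = 9 = 9

9


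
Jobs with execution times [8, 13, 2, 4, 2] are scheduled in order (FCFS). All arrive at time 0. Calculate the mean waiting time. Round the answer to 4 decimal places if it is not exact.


FCFS order (as given): [8, 13, 2, 4, 2]
Waiting times:
  Job 1: wait = 0
  Job 2: wait = 8
  Job 3: wait = 21
  Job 4: wait = 23
  Job 5: wait = 27
Sum of waiting times = 79
Average waiting time = 79/5 = 15.8

15.8


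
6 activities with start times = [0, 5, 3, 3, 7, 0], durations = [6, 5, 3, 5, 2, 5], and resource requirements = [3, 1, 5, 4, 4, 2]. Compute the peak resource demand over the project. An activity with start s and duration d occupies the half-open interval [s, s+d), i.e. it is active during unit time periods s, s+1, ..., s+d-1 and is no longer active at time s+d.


Each activity i is active on [start_i, start_i + duration_i).
Compute total resource usage per time slot:
  t=0: active resources = [3, 2], total = 5
  t=1: active resources = [3, 2], total = 5
  t=2: active resources = [3, 2], total = 5
  t=3: active resources = [3, 5, 4, 2], total = 14
  t=4: active resources = [3, 5, 4, 2], total = 14
  t=5: active resources = [3, 1, 5, 4], total = 13
  t=6: active resources = [1, 4], total = 5
  t=7: active resources = [1, 4, 4], total = 9
  t=8: active resources = [1, 4], total = 5
  t=9: active resources = [1], total = 1
Peak resource demand = 14

14


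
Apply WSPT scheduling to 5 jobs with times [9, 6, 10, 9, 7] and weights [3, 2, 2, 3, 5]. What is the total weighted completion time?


Compute p/w ratios and sort ascending (WSPT): [(7, 5), (9, 3), (6, 2), (9, 3), (10, 2)]
Compute weighted completion times:
  Job (p=7,w=5): C=7, w*C=5*7=35
  Job (p=9,w=3): C=16, w*C=3*16=48
  Job (p=6,w=2): C=22, w*C=2*22=44
  Job (p=9,w=3): C=31, w*C=3*31=93
  Job (p=10,w=2): C=41, w*C=2*41=82
Total weighted completion time = 302

302


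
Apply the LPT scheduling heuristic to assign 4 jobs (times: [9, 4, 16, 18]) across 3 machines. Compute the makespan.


Sort jobs in decreasing order (LPT): [18, 16, 9, 4]
Assign each job to the least loaded machine:
  Machine 1: jobs [18], load = 18
  Machine 2: jobs [16], load = 16
  Machine 3: jobs [9, 4], load = 13
Makespan = max load = 18

18


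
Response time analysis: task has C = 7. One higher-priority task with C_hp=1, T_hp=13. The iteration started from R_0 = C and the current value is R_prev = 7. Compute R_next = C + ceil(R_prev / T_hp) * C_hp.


R_next = C + ceil(R_prev / T_hp) * C_hp
ceil(7 / 13) = ceil(0.5385) = 1
Interference = 1 * 1 = 1
R_next = 7 + 1 = 8

8


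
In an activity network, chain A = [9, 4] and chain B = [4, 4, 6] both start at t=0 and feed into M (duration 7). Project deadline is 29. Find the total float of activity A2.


Forward pass: ES(A2) = sum of predecessors on chain A = 9
EF = ES + duration = 9 + 4 = 13
Backward pass: LF(M) = deadline = 29; LS(M) = 29 - 7 = 22
LF(A2) = LS(M) - sum(successors on chain A) = 22 - 0 = 22
LS = LF - duration = 22 - 4 = 18
Total float = LS - ES = 18 - 9 = 9

9


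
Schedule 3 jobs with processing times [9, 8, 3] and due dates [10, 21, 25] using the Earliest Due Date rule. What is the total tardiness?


Sort by due date (EDD order): [(9, 10), (8, 21), (3, 25)]
Compute completion times and tardiness:
  Job 1: p=9, d=10, C=9, tardiness=max(0,9-10)=0
  Job 2: p=8, d=21, C=17, tardiness=max(0,17-21)=0
  Job 3: p=3, d=25, C=20, tardiness=max(0,20-25)=0
Total tardiness = 0

0


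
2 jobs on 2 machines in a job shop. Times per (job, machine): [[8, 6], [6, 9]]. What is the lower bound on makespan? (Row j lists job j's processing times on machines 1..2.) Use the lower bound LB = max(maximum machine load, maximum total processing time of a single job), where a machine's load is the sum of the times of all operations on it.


Machine loads:
  Machine 1: 8 + 6 = 14
  Machine 2: 6 + 9 = 15
Max machine load = 15
Job totals:
  Job 1: 14
  Job 2: 15
Max job total = 15
Lower bound = max(15, 15) = 15

15


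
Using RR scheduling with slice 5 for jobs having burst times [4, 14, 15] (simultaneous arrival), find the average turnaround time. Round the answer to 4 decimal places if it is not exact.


Time quantum = 5
Execution trace:
  J1 runs 4 units, time = 4
  J2 runs 5 units, time = 9
  J3 runs 5 units, time = 14
  J2 runs 5 units, time = 19
  J3 runs 5 units, time = 24
  J2 runs 4 units, time = 28
  J3 runs 5 units, time = 33
Finish times: [4, 28, 33]
Average turnaround = 65/3 = 21.6667

21.6667


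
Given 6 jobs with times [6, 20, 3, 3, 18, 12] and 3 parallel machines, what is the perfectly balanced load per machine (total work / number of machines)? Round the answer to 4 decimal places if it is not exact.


Total processing time = 6 + 20 + 3 + 3 + 18 + 12 = 62
Number of machines = 3
Ideal balanced load = 62 / 3 = 20.6667

20.6667


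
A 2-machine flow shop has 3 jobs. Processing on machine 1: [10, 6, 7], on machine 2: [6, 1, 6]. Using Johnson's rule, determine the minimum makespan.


Apply Johnson's rule:
  Group 1 (a <= b): []
  Group 2 (a > b): [(1, 10, 6), (3, 7, 6), (2, 6, 1)]
Optimal job order: [1, 3, 2]
Schedule:
  Job 1: M1 done at 10, M2 done at 16
  Job 3: M1 done at 17, M2 done at 23
  Job 2: M1 done at 23, M2 done at 24
Makespan = 24

24


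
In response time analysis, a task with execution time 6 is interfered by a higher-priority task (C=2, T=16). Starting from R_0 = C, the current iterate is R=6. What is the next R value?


R_next = C + ceil(R_prev / T_hp) * C_hp
ceil(6 / 16) = ceil(0.375) = 1
Interference = 1 * 2 = 2
R_next = 6 + 2 = 8

8


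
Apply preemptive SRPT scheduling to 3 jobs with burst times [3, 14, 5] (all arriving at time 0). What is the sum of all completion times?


Since all jobs arrive at t=0, SRPT equals SPT ordering.
SPT order: [3, 5, 14]
Completion times:
  Job 1: p=3, C=3
  Job 2: p=5, C=8
  Job 3: p=14, C=22
Total completion time = 3 + 8 + 22 = 33

33


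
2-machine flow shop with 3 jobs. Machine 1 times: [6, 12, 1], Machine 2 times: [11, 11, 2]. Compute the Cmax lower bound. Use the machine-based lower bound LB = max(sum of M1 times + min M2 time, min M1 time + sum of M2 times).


LB1 = sum(M1 times) + min(M2 times) = 19 + 2 = 21
LB2 = min(M1 times) + sum(M2 times) = 1 + 24 = 25
Lower bound = max(LB1, LB2) = max(21, 25) = 25

25


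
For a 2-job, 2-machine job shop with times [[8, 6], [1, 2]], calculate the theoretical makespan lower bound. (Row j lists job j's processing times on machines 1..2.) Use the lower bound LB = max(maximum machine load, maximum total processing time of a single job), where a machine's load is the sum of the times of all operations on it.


Machine loads:
  Machine 1: 8 + 1 = 9
  Machine 2: 6 + 2 = 8
Max machine load = 9
Job totals:
  Job 1: 14
  Job 2: 3
Max job total = 14
Lower bound = max(9, 14) = 14

14


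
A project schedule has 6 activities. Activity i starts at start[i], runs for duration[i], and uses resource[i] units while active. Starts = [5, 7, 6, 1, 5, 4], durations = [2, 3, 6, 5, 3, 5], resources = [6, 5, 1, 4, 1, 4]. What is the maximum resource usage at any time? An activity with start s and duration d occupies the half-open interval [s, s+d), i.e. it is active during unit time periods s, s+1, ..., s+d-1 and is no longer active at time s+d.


Each activity i is active on [start_i, start_i + duration_i).
Compute total resource usage per time slot:
  t=0: active resources = [], total = 0
  t=1: active resources = [4], total = 4
  t=2: active resources = [4], total = 4
  t=3: active resources = [4], total = 4
  t=4: active resources = [4, 4], total = 8
  t=5: active resources = [6, 4, 1, 4], total = 15
  t=6: active resources = [6, 1, 1, 4], total = 12
  t=7: active resources = [5, 1, 1, 4], total = 11
  t=8: active resources = [5, 1, 4], total = 10
  t=9: active resources = [5, 1], total = 6
  t=10: active resources = [1], total = 1
  t=11: active resources = [1], total = 1
Peak resource demand = 15

15


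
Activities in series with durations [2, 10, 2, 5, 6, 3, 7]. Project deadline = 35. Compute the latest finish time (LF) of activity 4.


LF(activity 4) = deadline - sum of successor durations
Successors: activities 5 through 7 with durations [6, 3, 7]
Sum of successor durations = 16
LF = 35 - 16 = 19

19


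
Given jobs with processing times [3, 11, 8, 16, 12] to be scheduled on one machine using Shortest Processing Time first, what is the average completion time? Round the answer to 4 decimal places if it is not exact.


Sort jobs by processing time (SPT order): [3, 8, 11, 12, 16]
Compute completion times sequentially:
  Job 1: processing = 3, completes at 3
  Job 2: processing = 8, completes at 11
  Job 3: processing = 11, completes at 22
  Job 4: processing = 12, completes at 34
  Job 5: processing = 16, completes at 50
Sum of completion times = 120
Average completion time = 120/5 = 24.0

24.0


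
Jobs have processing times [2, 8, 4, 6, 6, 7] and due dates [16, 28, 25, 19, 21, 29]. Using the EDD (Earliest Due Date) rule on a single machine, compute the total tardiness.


Sort by due date (EDD order): [(2, 16), (6, 19), (6, 21), (4, 25), (8, 28), (7, 29)]
Compute completion times and tardiness:
  Job 1: p=2, d=16, C=2, tardiness=max(0,2-16)=0
  Job 2: p=6, d=19, C=8, tardiness=max(0,8-19)=0
  Job 3: p=6, d=21, C=14, tardiness=max(0,14-21)=0
  Job 4: p=4, d=25, C=18, tardiness=max(0,18-25)=0
  Job 5: p=8, d=28, C=26, tardiness=max(0,26-28)=0
  Job 6: p=7, d=29, C=33, tardiness=max(0,33-29)=4
Total tardiness = 4

4


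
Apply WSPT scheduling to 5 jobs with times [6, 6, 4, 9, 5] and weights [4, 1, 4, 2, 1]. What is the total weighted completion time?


Compute p/w ratios and sort ascending (WSPT): [(4, 4), (6, 4), (9, 2), (5, 1), (6, 1)]
Compute weighted completion times:
  Job (p=4,w=4): C=4, w*C=4*4=16
  Job (p=6,w=4): C=10, w*C=4*10=40
  Job (p=9,w=2): C=19, w*C=2*19=38
  Job (p=5,w=1): C=24, w*C=1*24=24
  Job (p=6,w=1): C=30, w*C=1*30=30
Total weighted completion time = 148

148


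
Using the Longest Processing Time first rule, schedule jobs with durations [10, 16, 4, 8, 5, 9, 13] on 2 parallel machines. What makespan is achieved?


Sort jobs in decreasing order (LPT): [16, 13, 10, 9, 8, 5, 4]
Assign each job to the least loaded machine:
  Machine 1: jobs [16, 9, 5, 4], load = 34
  Machine 2: jobs [13, 10, 8], load = 31
Makespan = max load = 34

34


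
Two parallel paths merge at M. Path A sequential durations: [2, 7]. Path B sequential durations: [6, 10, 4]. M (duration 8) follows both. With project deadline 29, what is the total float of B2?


Forward pass: ES(B2) = sum of predecessors on chain B = 6
EF = ES + duration = 6 + 10 = 16
Backward pass: LF(M) = deadline = 29; LS(M) = 29 - 8 = 21
LF(B2) = LS(M) - sum(successors on chain B) = 21 - 4 = 17
LS = LF - duration = 17 - 10 = 7
Total float = LS - ES = 7 - 6 = 1

1


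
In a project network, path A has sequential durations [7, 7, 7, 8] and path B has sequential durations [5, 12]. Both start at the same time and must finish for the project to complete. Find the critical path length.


Path A total = 7 + 7 + 7 + 8 = 29
Path B total = 5 + 12 = 17
Critical path = longest path = max(29, 17) = 29

29


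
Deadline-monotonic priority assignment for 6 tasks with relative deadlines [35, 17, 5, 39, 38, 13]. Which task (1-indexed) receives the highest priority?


Sort tasks by relative deadline (ascending):
  Task 3: deadline = 5
  Task 6: deadline = 13
  Task 2: deadline = 17
  Task 1: deadline = 35
  Task 5: deadline = 38
  Task 4: deadline = 39
Priority order (highest first): [3, 6, 2, 1, 5, 4]
Highest priority task = 3

3


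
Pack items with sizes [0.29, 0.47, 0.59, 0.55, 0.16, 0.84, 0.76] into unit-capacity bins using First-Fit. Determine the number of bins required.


Place items sequentially using First-Fit:
  Item 0.29 -> new Bin 1
  Item 0.47 -> Bin 1 (now 0.76)
  Item 0.59 -> new Bin 2
  Item 0.55 -> new Bin 3
  Item 0.16 -> Bin 1 (now 0.92)
  Item 0.84 -> new Bin 4
  Item 0.76 -> new Bin 5
Total bins used = 5

5
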